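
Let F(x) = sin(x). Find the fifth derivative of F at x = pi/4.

sqrt(2)/2

Compute the successive derivatives at the expansion point and divide by k!.
From the series, [(x - pi/4)^5] F = sqrt(2)/240; multiply by 5! = 120 to get sqrt(2)/2.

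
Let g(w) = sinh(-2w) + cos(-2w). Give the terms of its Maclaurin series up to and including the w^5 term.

-4*w^5/15 + 2*w^4/3 - 4*w^3/3 - 2*w^2 - 2*w + 1

Combine the two series term by term.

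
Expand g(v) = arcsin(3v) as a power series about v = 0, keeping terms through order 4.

9*v^3/2 + 3*v

Apply the Taylor formula c_k = f^(k)(a)/k!.
g(0) = 0
g′(0) = 3
g′′(0) = 0
g′′′(0) = 27
g^(4)(0) = 0
The Taylor polynomial is Σ g^(k)(0)/k! · v^k.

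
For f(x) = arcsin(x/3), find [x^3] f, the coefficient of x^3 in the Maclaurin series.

1/162

c_3 = f′′′(0)/3! = 1/162.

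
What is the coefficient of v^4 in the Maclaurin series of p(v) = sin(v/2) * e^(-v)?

Write out both Maclaurin series and multiply, keeping only the needed powers.
[v^0] = 0;  [v^1] = 1/2;  [v^2] = -1/2;  [v^3] = 11/48;  [v^4] = -1/16.

-1/16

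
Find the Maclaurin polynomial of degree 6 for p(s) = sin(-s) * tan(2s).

Multiply the two series term by term and collect like powers.

-691*s^6/180 - 7*s^4/3 - 2*s^2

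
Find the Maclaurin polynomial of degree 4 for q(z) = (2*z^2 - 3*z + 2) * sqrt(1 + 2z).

-15*z^4/4 + 9*z^3/2 - 2*z^2 - z + 2

Distribute the polynomial across the series and collect like powers.
q(0) = 2
q′(0) = -1
q′′(0) = -4
q′′′(0) = 27
q^(4)(0) = -90
Dividing each by k! gives the coefficients c_0, ..., c_4.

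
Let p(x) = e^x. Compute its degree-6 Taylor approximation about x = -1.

p(-1) = e^(-1)
p′(-1) = e^(-1)
p′′(-1) = e^(-1)
p′′′(-1) = e^(-1)
p^(4)(-1) = e^(-1)
p^(5)(-1) = e^(-1)
p^(6)(-1) = e^(-1)

(x + 1)^6*e^(-1)/720 + (x + 1)^5*e^(-1)/120 + (x + 1)^4*e^(-1)/24 + (x + 1)^3*e^(-1)/6 + (x + 1)^2*e^(-1)/2 + (x + 1)*e^(-1) + e^(-1)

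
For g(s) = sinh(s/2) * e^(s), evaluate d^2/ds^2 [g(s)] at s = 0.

Multiply the two series term by term and collect like powers.
The coefficient of s^2 in the expansion is 1/2, so g′′(0) = 2! * (1/2) = 1.

1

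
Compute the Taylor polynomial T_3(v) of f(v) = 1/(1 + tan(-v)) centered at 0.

4*v^3/3 + v^2 + v + 1

Compose series: expand the inner function first, then feed it into the outer expansion.
[v^0] = 1;  [v^1] = 1;  [v^2] = 1;  [v^3] = 4/3.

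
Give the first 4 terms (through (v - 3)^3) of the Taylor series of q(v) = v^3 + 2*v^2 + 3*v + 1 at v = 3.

(v - 3)^3 + 11*(v - 3)^2 + 42*(v - 3) + 55

[(v - 3)^0] = 55;  [(v - 3)^1] = 42;  [(v - 3)^2] = 11;  [(v - 3)^3] = 1.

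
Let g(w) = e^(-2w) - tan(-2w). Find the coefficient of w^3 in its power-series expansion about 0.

Combine the two series term by term.
[w^0] = 1;  [w^1] = 0;  [w^2] = 2;  [w^3] = 4/3.
So c_3 = g′′′(0)/3! = 4/3.

4/3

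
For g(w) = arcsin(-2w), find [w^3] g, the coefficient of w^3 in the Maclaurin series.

-4/3

[w^0] = 0;  [w^1] = -2;  [w^2] = 0;  [w^3] = -4/3.
So c_3 = g′′′(0)/3! = -4/3.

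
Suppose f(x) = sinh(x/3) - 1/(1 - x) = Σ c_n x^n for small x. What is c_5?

Add the two expansions coefficient-wise.
f(0) = -1
f′(0) = -2/3
f′′(0) = -2
f′′′(0) = -161/27
f^(4)(0) = -24
f^(5)(0) = -29159/243
So c_5 = f^(5)(0)/5! = -29159/29160.

-29159/29160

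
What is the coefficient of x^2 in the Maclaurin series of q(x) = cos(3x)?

-9/2

[x^0] = 1;  [x^1] = 0;  [x^2] = -9/2.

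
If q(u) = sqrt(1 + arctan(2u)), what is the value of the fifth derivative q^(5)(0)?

249

Compose series: expand the inner function first, then feed it into the outer expansion.
From the series, [u^5] q = 83/40; multiply by 5! = 120 to get 249.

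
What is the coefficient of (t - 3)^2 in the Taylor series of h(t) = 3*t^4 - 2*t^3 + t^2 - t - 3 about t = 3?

145

[(t - 3)^0] = 192;  [(t - 3)^1] = 275;  [(t - 3)^2] = 145.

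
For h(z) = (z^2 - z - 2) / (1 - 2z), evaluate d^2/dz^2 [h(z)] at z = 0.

Distribute the polynomial across the series and collect like powers.
From the series, [z^2] h = -9; multiply by 2! = 2 to get -18.

-18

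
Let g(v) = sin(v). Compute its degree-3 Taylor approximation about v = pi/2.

1 - (v - pi/2)^2/2

g(pi/2) = 1
g′(pi/2) = 0
g′′(pi/2) = -1
g′′′(pi/2) = 0
The Taylor polynomial is Σ g^(k)(pi/2)/k! · (v - pi/2)^k.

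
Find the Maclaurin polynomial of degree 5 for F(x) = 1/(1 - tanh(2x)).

Substitute the inner expansion into the outer series and collect powers.
F(0) = 1
F′(0) = 2
F′′(0) = 8
F′′′(0) = 32
F^(4)(0) = 128
F^(5)(0) = 512
Then c_k = F^(k)(0)/k! gives each Taylor coefficient.

64*x^5/15 + 16*x^4/3 + 16*x^3/3 + 4*x^2 + 2*x + 1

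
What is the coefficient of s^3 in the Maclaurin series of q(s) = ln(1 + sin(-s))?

Let u equal the inner series; expand the outer function in u and truncate.
[s^0] = 0;  [s^1] = -1;  [s^2] = -1/2;  [s^3] = -1/6.

-1/6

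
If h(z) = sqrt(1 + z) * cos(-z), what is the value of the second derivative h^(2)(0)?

-5/4

Write out both Maclaurin series and multiply, keeping only the needed powers.
The coefficient of z^2 in the expansion is -5/8, so h′′(0) = 2! * (-5/8) = -5/4.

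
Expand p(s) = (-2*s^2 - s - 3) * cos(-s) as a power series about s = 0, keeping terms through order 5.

Multiply each power in the prefactor through the base expansion.
p(0) = -3
p′(0) = -1
p′′(0) = -1
p′′′(0) = 3
p^(4)(0) = 21
p^(5)(0) = -5
Then c_k = p^(k)(0)/k! gives each Taylor coefficient.

-s^5/24 + 7*s^4/8 + s^3/2 - s^2/2 - s - 3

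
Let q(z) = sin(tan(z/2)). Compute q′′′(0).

1/8

Plug the Maclaurin series of the inner function into that of the outer and collect terms.
The coefficient of z^3 in the expansion is 1/48, so q′′′(0) = 3! * (1/48) = 1/8.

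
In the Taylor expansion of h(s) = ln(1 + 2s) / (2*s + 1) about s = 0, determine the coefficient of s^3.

Use 1/(1 - r) = Σ r^k on the denominator, then take the Cauchy product.
[s^0] = 0;  [s^1] = 2;  [s^2] = -6;  [s^3] = 44/3.
So c_3 = h′′′(0)/3! = 44/3.

44/3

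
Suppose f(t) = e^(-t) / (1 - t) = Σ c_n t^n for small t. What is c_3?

1/3

Multiply the numerator's expansion by the denominator's geometric series.
[t^0] = 1;  [t^1] = 0;  [t^2] = 1/2;  [t^3] = 1/3.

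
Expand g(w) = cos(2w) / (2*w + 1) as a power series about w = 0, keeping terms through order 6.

Expand 1/(denominator) as a geometric series and multiply by the numerator's series.
g(0) = 1
g′(0) = -2
g′′(0) = 4
g′′′(0) = -24
g^(4)(0) = 208
g^(5)(0) = -2080
g^(6)(0) = 24896
Then c_k = g^(k)(0)/k! gives each Taylor coefficient.

1556*w^6/45 - 52*w^5/3 + 26*w^4/3 - 4*w^3 + 2*w^2 - 2*w + 1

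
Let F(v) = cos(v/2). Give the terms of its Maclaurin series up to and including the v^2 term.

Compute the successive derivatives at the expansion point and divide by k!.
F(0) = 1
F′(0) = 0
F′′(0) = -1/4
Dividing each by k! gives the coefficients c_0, ..., c_2.

1 - v^2/8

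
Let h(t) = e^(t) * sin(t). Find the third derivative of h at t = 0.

Write out both Maclaurin series and multiply, keeping only the needed powers.
The coefficient of t^3 in the expansion is 1/3, so h′′′(0) = 3! * (1/3) = 2.

2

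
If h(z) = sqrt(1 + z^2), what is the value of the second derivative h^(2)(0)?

1

The coefficient of z^2 in the expansion is 1/2, so h′′(0) = 2! * (1/2) = 1.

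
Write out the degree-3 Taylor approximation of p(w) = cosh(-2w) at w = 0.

2*w^2 + 1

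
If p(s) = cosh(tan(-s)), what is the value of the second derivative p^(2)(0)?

1

Substitute the inner expansion into the outer series and collect powers.
The coefficient of s^2 in the expansion is 1/2, so p′′(0) = 2! * (1/2) = 1.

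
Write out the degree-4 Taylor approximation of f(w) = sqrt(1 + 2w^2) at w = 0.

-w^4/2 + w^2 + 1

Use the known series and substitute for the argument.
[w^0] = 1;  [w^1] = 0;  [w^2] = 1;  [w^3] = 0;  [w^4] = -1/2.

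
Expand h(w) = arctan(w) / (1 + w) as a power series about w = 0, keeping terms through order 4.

Multiply the two series term by term and collect like powers.
[w^0] = 0;  [w^1] = 1;  [w^2] = -1;  [w^3] = 2/3;  [w^4] = -2/3.

-2*w^4/3 + 2*w^3/3 - w^2 + w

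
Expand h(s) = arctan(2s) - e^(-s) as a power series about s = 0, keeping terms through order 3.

-5*s^3/2 - s^2/2 + 3*s - 1

Expand each term separately and add.
[s^0] = -1;  [s^1] = 3;  [s^2] = -1/2;  [s^3] = -5/2.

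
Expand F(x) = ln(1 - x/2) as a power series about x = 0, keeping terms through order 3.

F(0) = 0
F′(0) = -1/2
F′′(0) = -1/4
F′′′(0) = -1/4

-x^3/24 - x^2/8 - x/2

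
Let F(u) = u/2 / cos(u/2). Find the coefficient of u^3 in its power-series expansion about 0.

Divide the numerator series by the denominator series (power-series long division).
F(0) = 0
F′(0) = 1/2
F′′(0) = 0
F′′′(0) = 3/8
Dividing each by k! gives the coefficients c_0, ..., c_3.

1/16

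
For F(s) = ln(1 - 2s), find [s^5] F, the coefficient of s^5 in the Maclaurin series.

[s^0] = 0;  [s^1] = -2;  [s^2] = -2;  [s^3] = -8/3;  [s^4] = -4;  [s^5] = -32/5.
So c_5 = F^(5)(0)/5! = -32/5.

-32/5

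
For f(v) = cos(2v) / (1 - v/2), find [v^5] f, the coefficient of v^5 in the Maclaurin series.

Write out both Maclaurin series and multiply, keeping only the needed powers.
f(0) = 1
f′(0) = 1/2
f′′(0) = -7/2
f′′′(0) = -21/4
f^(4)(0) = 11/2
f^(5)(0) = 55/4
So c_5 = f^(5)(0)/5! = 11/96.

11/96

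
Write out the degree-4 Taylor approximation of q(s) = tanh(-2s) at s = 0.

Apply the Taylor formula c_k = f^(k)(a)/k!.

8*s^3/3 - 2*s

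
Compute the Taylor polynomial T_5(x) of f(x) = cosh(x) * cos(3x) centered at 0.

Write out both Maclaurin series and multiply, keeping only the needed powers.
f(0) = 1
f′(0) = 0
f′′(0) = -8
f′′′(0) = 0
f^(4)(0) = 28
f^(5)(0) = 0

7*x^4/6 - 4*x^2 + 1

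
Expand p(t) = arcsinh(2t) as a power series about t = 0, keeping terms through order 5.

p(0) = 0
p′(0) = 2
p′′(0) = 0
p′′′(0) = -8
p^(4)(0) = 0
p^(5)(0) = 288

12*t^5/5 - 4*t^3/3 + 2*t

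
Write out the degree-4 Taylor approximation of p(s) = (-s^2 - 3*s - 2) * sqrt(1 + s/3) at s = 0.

41*s^4/5184 - 7*s^3/54 - 53*s^2/36 - 10*s/3 - 2

Multiply each power in the prefactor through the base expansion.
[s^0] = -2;  [s^1] = -10/3;  [s^2] = -53/36;  [s^3] = -7/54;  [s^4] = 41/5184.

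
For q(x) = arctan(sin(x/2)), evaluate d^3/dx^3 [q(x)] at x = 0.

Substitute the inner expansion into the outer series and collect powers.
The coefficient of x^3 in the expansion is -1/16, so q′′′(0) = 3! * (-1/16) = -3/8.

-3/8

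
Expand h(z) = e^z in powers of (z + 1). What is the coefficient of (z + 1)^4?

e^(-1)/24

[(z + 1)^0] = e^(-1);  [(z + 1)^1] = e^(-1);  [(z + 1)^2] = e^(-1)/2;  [(z + 1)^3] = e^(-1)/6;  [(z + 1)^4] = e^(-1)/24.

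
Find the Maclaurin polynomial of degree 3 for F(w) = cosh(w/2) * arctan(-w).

5*w^3/24 - w

Multiply the two series term by term and collect like powers.
[w^0] = 0;  [w^1] = -1;  [w^2] = 0;  [w^3] = 5/24.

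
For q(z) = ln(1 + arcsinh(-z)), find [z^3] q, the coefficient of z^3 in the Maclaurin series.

Substitute the inner expansion into the outer series and collect powers.
q(0) = 0
q′(0) = -1
q′′(0) = -1
q′′′(0) = -1
So c_3 = q′′′(0)/3! = -1/6.

-1/6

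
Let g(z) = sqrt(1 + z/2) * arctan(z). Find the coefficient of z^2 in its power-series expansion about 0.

Expand each factor separately, then convolve coefficients.
g(0) = 0
g′(0) = 1
g′′(0) = 1/2
Dividing each by k! gives the coefficients c_0, ..., c_2.

1/4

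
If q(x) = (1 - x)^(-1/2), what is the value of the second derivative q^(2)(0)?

From the series, [x^2] q = 3/8; multiply by 2! = 2 to get 3/4.

3/4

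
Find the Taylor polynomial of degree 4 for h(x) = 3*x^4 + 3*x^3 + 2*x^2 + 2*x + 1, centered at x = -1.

[(x + 1)^0] = 1;  [(x + 1)^1] = -5;  [(x + 1)^2] = 11;  [(x + 1)^3] = -9;  [(x + 1)^4] = 3.

3*(x + 1)^4 - 9*(x + 1)^3 + 11*(x + 1)^2 - 5*(x + 1) + 1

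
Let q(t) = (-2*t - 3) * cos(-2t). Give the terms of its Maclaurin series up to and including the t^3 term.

Shift and add copies of the series according to the polynomial's terms.

4*t^3 + 6*t^2 - 2*t - 3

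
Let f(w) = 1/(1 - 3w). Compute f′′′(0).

The coefficient of w^3 in the expansion is 27, so f′′′(0) = 3! * (27) = 162.

162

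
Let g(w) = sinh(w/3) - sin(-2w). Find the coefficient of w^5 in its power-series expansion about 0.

Add the two expansions coefficient-wise.
[w^0] = 0;  [w^1] = 7/3;  [w^2] = 0;  [w^3] = -215/162;  [w^4] = 0;  [w^5] = 7777/29160.
So c_5 = g^(5)(0)/5! = 7777/29160.

7777/29160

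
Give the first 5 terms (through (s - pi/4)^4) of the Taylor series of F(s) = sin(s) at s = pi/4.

sqrt(2)*(s - pi/4)^4/48 - sqrt(2)*(s - pi/4)^3/12 - sqrt(2)*(s - pi/4)^2/4 + sqrt(2)*(s - pi/4)/2 + sqrt(2)/2

Use the known series and substitute for the argument.
F(pi/4) = sqrt(2)/2
F′(pi/4) = sqrt(2)/2
F′′(pi/4) = -sqrt(2)/2
F′′′(pi/4) = -sqrt(2)/2
F^(4)(pi/4) = sqrt(2)/2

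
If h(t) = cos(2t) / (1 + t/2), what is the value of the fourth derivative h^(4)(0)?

11/2

Take the Cauchy product of the two expansions.
The coefficient of t^4 in the expansion is 11/48, so h^(4)(0) = 4! * (11/48) = 11/2.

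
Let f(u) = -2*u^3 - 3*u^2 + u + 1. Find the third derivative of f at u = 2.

-12

Apply the Taylor formula c_k = f^(k)(a)/k!.
From the series, [(u - 2)^3] f = -2; multiply by 3! = 6 to get -12.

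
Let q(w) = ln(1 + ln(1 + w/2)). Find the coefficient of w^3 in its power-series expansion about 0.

Compose series: expand the inner function first, then feed it into the outer expansion.
[w^0] = 0;  [w^1] = 1/2;  [w^2] = -1/4;  [w^3] = 7/48.

7/48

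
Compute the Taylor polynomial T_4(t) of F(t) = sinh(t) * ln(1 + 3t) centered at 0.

Write out both Maclaurin series and multiply, keeping only the needed powers.
F(0) = 0
F′(0) = 0
F′′(0) = 6
F′′′(0) = -27
F^(4)(0) = 228
The Taylor polynomial is Σ F^(k)(0)/k! · t^k.

19*t^4/2 - 9*t^3/2 + 3*t^2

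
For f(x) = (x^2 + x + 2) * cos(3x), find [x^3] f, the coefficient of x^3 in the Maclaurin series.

-9/2

Multiply each power in the prefactor through the base expansion.
f(0) = 2
f′(0) = 1
f′′(0) = -16
f′′′(0) = -27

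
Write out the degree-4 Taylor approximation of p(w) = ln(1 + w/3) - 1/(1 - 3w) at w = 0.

Expand each term separately and add.
p(0) = -1
p′(0) = -8/3
p′′(0) = -163/9
p′′′(0) = -4372/27
p^(4)(0) = -52490/27

-26245*w^4/324 - 2186*w^3/81 - 163*w^2/18 - 8*w/3 - 1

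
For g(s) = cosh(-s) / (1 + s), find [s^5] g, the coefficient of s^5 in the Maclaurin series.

-37/24

Write out both Maclaurin series and multiply, keeping only the needed powers.
[s^0] = 1;  [s^1] = -1;  [s^2] = 3/2;  [s^3] = -3/2;  [s^4] = 37/24;  [s^5] = -37/24.
So c_5 = g^(5)(0)/5! = -37/24.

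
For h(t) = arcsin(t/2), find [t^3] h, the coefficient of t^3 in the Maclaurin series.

1/48

h(0) = 0
h′(0) = 1/2
h′′(0) = 0
h′′′(0) = 1/8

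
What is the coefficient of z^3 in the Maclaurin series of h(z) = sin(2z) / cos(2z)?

Invert the denominator's series and multiply.
h(0) = 0
h′(0) = 2
h′′(0) = 0
h′′′(0) = 16
Then c_k = h^(k)(0)/k! gives each Taylor coefficient.

8/3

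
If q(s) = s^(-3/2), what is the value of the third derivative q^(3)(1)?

The coefficient of (s - 1)^3 in the expansion is -35/16, so q′′′(1) = 3! * (-35/16) = -105/8.

-105/8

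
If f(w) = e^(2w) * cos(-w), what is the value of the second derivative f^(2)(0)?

3

Take the Cauchy product of the two expansions.
The coefficient of w^2 in the expansion is 3/2, so f′′(0) = 2! * (3/2) = 3.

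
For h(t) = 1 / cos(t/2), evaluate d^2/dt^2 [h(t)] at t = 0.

Invert the denominator's series and multiply.
From the series, [t^2] h = 1/8; multiply by 2! = 2 to get 1/4.

1/4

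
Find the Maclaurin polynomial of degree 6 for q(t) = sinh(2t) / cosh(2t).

64*t^5/15 - 8*t^3/3 + 2*t

Invert the denominator's series and multiply.
[t^0] = 0;  [t^1] = 2;  [t^2] = 0;  [t^3] = -8/3;  [t^4] = 0;  [t^5] = 64/15;  [t^6] = 0.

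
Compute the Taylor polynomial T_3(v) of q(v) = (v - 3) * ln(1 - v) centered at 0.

Distribute the polynomial across the series and collect like powers.

v^3/2 + v^2/2 + 3*v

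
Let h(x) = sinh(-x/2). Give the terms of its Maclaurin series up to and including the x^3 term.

-x^3/48 - x/2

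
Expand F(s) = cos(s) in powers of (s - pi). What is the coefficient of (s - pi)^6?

Apply the Taylor formula c_k = f^(k)(a)/k!.
F(pi) = -1
F′(pi) = 0
F′′(pi) = 1
F′′′(pi) = 0
F^(4)(pi) = -1
F^(5)(pi) = 0
F^(6)(pi) = 1
So c_6 = F^(6)(pi)/6! = 1/720.

1/720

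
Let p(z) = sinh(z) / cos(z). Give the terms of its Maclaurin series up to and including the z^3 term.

2*z^3/3 + z

Invert the denominator's series and multiply.
p(0) = 0
p′(0) = 1
p′′(0) = 0
p′′′(0) = 4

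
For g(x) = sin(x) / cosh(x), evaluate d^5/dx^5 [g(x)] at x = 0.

Invert the denominator's series and multiply.
The coefficient of x^5 in the expansion is 3/10, so g^(5)(0) = 5! * (3/10) = 36.

36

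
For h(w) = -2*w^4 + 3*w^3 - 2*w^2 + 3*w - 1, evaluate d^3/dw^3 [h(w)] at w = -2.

From the series, [(w + 2)^3] h = 19; multiply by 3! = 6 to get 114.

114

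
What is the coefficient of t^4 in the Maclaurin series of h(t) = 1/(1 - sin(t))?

Let u equal the inner series; expand the outer function in u and truncate.
h(0) = 1
h′(0) = 1
h′′(0) = 2
h′′′(0) = 5
h^(4)(0) = 16
So c_4 = h^(4)(0)/4! = 2/3.

2/3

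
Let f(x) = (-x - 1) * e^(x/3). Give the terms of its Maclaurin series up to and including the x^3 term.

Multiply each power in the prefactor through the base expansion.
[x^0] = -1;  [x^1] = -4/3;  [x^2] = -7/18;  [x^3] = -5/81.

-5*x^3/81 - 7*x^2/18 - 4*x/3 - 1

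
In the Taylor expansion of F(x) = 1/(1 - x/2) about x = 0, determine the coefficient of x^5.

1/32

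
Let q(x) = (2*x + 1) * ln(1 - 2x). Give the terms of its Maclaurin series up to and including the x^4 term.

-28*x^4/3 - 20*x^3/3 - 6*x^2 - 2*x

Shift and add copies of the series according to the polynomial's terms.
q(0) = 0
q′(0) = -2
q′′(0) = -12
q′′′(0) = -40
q^(4)(0) = -224
The Taylor polynomial is Σ q^(k)(0)/k! · x^k.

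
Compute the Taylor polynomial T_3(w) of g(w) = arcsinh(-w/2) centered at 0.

g(0) = 0
g′(0) = -1/2
g′′(0) = 0
g′′′(0) = 1/8
Then c_k = g^(k)(0)/k! gives each Taylor coefficient.

w^3/48 - w/2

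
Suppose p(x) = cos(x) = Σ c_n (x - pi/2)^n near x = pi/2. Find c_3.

1/6

Apply the Taylor formula c_k = f^(k)(a)/k!.
p(pi/2) = 0
p′(pi/2) = -1
p′′(pi/2) = 0
p′′′(pi/2) = 1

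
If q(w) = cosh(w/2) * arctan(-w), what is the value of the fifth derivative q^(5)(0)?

Take the Cauchy product of the two expansions.
From the series, [w^5] q = -103/640; multiply by 5! = 120 to get -309/16.

-309/16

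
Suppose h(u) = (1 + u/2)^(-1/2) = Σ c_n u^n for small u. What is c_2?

Use the known series and substitute for the argument.

3/32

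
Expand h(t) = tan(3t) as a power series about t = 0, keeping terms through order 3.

Use the known series and substitute for the argument.
h(0) = 0
h′(0) = 3
h′′(0) = 0
h′′′(0) = 54
Dividing each by k! gives the coefficients c_0, ..., c_3.

9*t^3 + 3*t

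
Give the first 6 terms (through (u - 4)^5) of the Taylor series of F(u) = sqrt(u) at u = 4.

[(u - 4)^0] = 2;  [(u - 4)^1] = 1/4;  [(u - 4)^2] = -1/64;  [(u - 4)^3] = 1/512;  [(u - 4)^4] = -5/16384;  [(u - 4)^5] = 7/131072.

7*(u - 4)^5/131072 - 5*(u - 4)^4/16384 + (u - 4)^3/512 - (u - 4)^2/64 + (u - 4)/4 + 2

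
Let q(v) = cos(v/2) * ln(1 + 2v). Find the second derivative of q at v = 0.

-4

Write out both Maclaurin series and multiply, keeping only the needed powers.
The coefficient of v^2 in the expansion is -2, so q′′(0) = 2! * (-2) = -4.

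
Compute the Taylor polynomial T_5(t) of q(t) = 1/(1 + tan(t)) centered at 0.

Compose series: expand the inner function first, then feed it into the outer expansion.

-32*t^5/15 + 5*t^4/3 - 4*t^3/3 + t^2 - t + 1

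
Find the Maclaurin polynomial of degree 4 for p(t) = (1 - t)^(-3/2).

315*t^4/128 + 35*t^3/16 + 15*t^2/8 + 3*t/2 + 1

[t^0] = 1;  [t^1] = 3/2;  [t^2] = 15/8;  [t^3] = 35/16;  [t^4] = 315/128.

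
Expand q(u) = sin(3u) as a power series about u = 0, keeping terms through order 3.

-9*u^3/2 + 3*u

Compute the successive derivatives at the expansion point and divide by k!.
q(0) = 0
q′(0) = 3
q′′(0) = 0
q′′′(0) = -27
The Taylor polynomial is Σ q^(k)(0)/k! · u^k.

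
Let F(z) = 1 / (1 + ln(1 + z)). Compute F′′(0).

Use the geometric series for the reciprocal, then substitute.
From the series, [z^2] F = 3/2; multiply by 2! = 2 to get 3.

3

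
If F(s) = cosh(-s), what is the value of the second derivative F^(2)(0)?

1

Apply the Taylor formula c_k = f^(k)(a)/k!.
From the series, [s^2] F = 1/2; multiply by 2! = 2 to get 1.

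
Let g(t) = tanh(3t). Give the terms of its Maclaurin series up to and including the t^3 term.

[t^0] = 0;  [t^1] = 3;  [t^2] = 0;  [t^3] = -9.

-9*t^3 + 3*t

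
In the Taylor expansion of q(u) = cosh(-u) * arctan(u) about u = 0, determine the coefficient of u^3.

1/6

Take the Cauchy product of the two expansions.
q(0) = 0
q′(0) = 1
q′′(0) = 0
q′′′(0) = 1
So c_3 = q′′′(0)/3! = 1/6.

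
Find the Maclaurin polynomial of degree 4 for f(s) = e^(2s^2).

Apply the Taylor formula c_k = f^(k)(a)/k!.
f(0) = 1
f′(0) = 0
f′′(0) = 4
f′′′(0) = 0
f^(4)(0) = 48

2*s^4 + 2*s^2 + 1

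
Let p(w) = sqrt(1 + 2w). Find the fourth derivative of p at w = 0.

-15

Use the known series and substitute for the argument.
The coefficient of w^4 in the expansion is -5/8, so p^(4)(0) = 4! * (-5/8) = -15.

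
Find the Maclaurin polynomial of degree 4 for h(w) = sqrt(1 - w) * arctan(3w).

Multiply the two series term by term and collect like powers.
h(0) = 0
h′(0) = 3
h′′(0) = -3
h′′′(0) = -225/4
h^(4)(0) = 207/2
Then c_k = h^(k)(0)/k! gives each Taylor coefficient.

69*w^4/16 - 75*w^3/8 - 3*w^2/2 + 3*w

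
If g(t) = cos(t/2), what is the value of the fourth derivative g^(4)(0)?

1/16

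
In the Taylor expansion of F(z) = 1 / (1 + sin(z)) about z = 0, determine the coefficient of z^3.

-5/6

Use the geometric series for the reciprocal, then substitute.
F(0) = 1
F′(0) = -1
F′′(0) = 2
F′′′(0) = -5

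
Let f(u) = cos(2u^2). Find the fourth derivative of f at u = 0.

The coefficient of u^4 in the expansion is -2, so f^(4)(0) = 4! * (-2) = -48.

-48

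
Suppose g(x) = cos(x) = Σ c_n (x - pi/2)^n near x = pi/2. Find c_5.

-1/120

Compute the successive derivatives at the expansion point and divide by k!.
g(pi/2) = 0
g′(pi/2) = -1
g′′(pi/2) = 0
g′′′(pi/2) = 1
g^(4)(pi/2) = 0
g^(5)(pi/2) = -1
So c_5 = g^(5)(pi/2)/5! = -1/120.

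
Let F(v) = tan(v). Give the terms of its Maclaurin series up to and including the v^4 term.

Apply the Taylor formula c_k = f^(k)(a)/k!.
[v^0] = 0;  [v^1] = 1;  [v^2] = 0;  [v^3] = 1/3;  [v^4] = 0.

v^3/3 + v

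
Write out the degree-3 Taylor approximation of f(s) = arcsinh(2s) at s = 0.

-4*s^3/3 + 2*s

Differentiate repeatedly and evaluate at the center.
f(0) = 0
f′(0) = 2
f′′(0) = 0
f′′′(0) = -8
The Taylor polynomial is Σ f^(k)(0)/k! · s^k.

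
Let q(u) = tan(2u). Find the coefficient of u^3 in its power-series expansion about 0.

8/3

q(0) = 0
q′(0) = 2
q′′(0) = 0
q′′′(0) = 16
So c_3 = q′′′(0)/3! = 8/3.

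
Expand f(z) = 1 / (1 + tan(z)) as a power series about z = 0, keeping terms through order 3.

Use the geometric series for the reciprocal, then substitute.
[z^0] = 1;  [z^1] = -1;  [z^2] = 1;  [z^3] = -4/3.

-4*z^3/3 + z^2 - z + 1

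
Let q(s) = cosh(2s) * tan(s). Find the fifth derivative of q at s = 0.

Write out both Maclaurin series and multiply, keeping only the needed powers.
The coefficient of s^5 in the expansion is 22/15, so q^(5)(0) = 5! * (22/15) = 176.

176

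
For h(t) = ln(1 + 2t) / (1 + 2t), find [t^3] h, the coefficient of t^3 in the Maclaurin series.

44/3

Multiply the two series term by term and collect like powers.
h(0) = 0
h′(0) = 2
h′′(0) = -12
h′′′(0) = 88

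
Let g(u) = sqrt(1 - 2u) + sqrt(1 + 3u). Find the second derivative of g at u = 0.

Add the two expansions coefficient-wise.
The coefficient of u^2 in the expansion is -13/8, so g′′(0) = 2! * (-13/8) = -13/4.

-13/4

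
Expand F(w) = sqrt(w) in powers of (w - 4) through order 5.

7*(w - 4)^5/131072 - 5*(w - 4)^4/16384 + (w - 4)^3/512 - (w - 4)^2/64 + (w - 4)/4 + 2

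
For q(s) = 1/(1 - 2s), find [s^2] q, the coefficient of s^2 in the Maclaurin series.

4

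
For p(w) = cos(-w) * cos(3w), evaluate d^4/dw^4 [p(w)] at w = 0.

136

Multiply the two series term by term and collect like powers.
The coefficient of w^4 in the expansion is 17/3, so p^(4)(0) = 4! * (17/3) = 136.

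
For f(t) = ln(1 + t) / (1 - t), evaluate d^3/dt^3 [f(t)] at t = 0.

5

Multiply the two series term by term and collect like powers.
From the series, [t^3] f = 5/6; multiply by 3! = 6 to get 5.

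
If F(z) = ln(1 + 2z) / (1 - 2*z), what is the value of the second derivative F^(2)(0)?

4

Multiply the numerator's expansion by the denominator's geometric series.
The coefficient of z^2 in the expansion is 2, so F′′(0) = 2! * (2) = 4.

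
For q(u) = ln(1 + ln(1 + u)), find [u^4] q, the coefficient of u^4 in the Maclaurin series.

-35/24

Let u equal the inner series; expand the outer function in u and truncate.
q(0) = 0
q′(0) = 1
q′′(0) = -2
q′′′(0) = 7
q^(4)(0) = -35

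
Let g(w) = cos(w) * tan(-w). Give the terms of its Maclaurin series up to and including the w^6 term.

Take the Cauchy product of the two expansions.

-w^5/120 + w^3/6 - w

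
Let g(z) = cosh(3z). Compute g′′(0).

9

The coefficient of z^2 in the expansion is 9/2, so g′′(0) = 2! * (9/2) = 9.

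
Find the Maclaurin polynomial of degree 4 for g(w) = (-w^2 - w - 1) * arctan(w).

w^4/3 - 2*w^3/3 - w^2 - w

Distribute the polynomial across the series and collect like powers.
g(0) = 0
g′(0) = -1
g′′(0) = -2
g′′′(0) = -4
g^(4)(0) = 8
Dividing each by k! gives the coefficients c_0, ..., c_4.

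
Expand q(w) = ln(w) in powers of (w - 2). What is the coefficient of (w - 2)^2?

-1/8

[(w - 2)^0] = ln(2);  [(w - 2)^1] = 1/2;  [(w - 2)^2] = -1/8.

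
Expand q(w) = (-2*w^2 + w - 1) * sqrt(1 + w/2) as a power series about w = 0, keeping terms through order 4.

149*w^4/2048 - 69*w^3/128 - 55*w^2/32 + 3*w/4 - 1

Distribute the polynomial across the series and collect like powers.
q(0) = -1
q′(0) = 3/4
q′′(0) = -55/16
q′′′(0) = -207/64
q^(4)(0) = 447/256
Then c_k = q^(k)(0)/k! gives each Taylor coefficient.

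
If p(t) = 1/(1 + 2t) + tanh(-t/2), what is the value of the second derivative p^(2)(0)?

8

Add the two expansions coefficient-wise.
The coefficient of t^2 in the expansion is 4, so p′′(0) = 2! * (4) = 8.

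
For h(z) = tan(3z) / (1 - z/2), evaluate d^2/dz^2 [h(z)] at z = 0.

Take the Cauchy product of the two expansions.
The coefficient of z^2 in the expansion is 3/2, so h′′(0) = 2! * (3/2) = 3.

3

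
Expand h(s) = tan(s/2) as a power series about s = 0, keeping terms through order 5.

Apply the Taylor formula c_k = f^(k)(a)/k!.

s^5/240 + s^3/24 + s/2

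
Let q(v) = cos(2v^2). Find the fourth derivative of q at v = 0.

The coefficient of v^4 in the expansion is -2, so q^(4)(0) = 4! * (-2) = -48.

-48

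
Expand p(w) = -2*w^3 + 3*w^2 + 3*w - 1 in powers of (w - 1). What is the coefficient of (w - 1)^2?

[(w - 1)^0] = 3;  [(w - 1)^1] = 3;  [(w - 1)^2] = -3.

-3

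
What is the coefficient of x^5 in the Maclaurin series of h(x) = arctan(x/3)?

h(0) = 0
h′(0) = 1/3
h′′(0) = 0
h′′′(0) = -2/27
h^(4)(0) = 0
h^(5)(0) = 8/81

1/1215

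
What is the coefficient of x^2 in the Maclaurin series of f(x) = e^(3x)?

9/2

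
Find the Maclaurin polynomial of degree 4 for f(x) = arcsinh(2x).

Use the known series and substitute for the argument.
f(0) = 0
f′(0) = 2
f′′(0) = 0
f′′′(0) = -8
f^(4)(0) = 0

-4*x^3/3 + 2*x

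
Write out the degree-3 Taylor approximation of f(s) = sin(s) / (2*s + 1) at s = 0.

Use 1/(1 - r) = Σ r^k on the denominator, then take the Cauchy product.
f(0) = 0
f′(0) = 1
f′′(0) = -4
f′′′(0) = 23

23*s^3/6 - 2*s^2 + s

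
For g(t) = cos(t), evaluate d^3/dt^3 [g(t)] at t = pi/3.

sqrt(3)/2

The coefficient of (t - pi/3)^3 in the expansion is sqrt(3)/12, so g′′′(pi/3) = 3! * (sqrt(3)/12) = sqrt(3)/2.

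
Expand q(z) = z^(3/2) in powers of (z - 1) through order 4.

3*(z - 1)^4/128 - (z - 1)^3/16 + 3*(z - 1)^2/8 + 3*(z - 1)/2 + 1

q(1) = 1
q′(1) = 3/2
q′′(1) = 3/4
q′′′(1) = -3/8
q^(4)(1) = 9/16
Then c_k = q^(k)(1)/k! gives each Taylor coefficient.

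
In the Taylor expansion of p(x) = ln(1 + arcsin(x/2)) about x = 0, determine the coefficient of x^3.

Substitute the inner expansion into the outer series and collect powers.

1/16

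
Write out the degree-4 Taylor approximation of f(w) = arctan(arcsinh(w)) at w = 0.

-w^3/2 + w

Substitute the inner expansion into the outer series and collect powers.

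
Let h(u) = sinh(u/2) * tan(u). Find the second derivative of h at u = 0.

1

Write out both Maclaurin series and multiply, keeping only the needed powers.
From the series, [u^2] h = 1/2; multiply by 2! = 2 to get 1.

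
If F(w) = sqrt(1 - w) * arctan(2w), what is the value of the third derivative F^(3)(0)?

-35/2

Multiply the two series term by term and collect like powers.
From the series, [w^3] F = -35/12; multiply by 3! = 6 to get -35/2.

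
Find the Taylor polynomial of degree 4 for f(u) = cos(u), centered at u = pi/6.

Use the known series and substitute for the argument.
f(pi/6) = sqrt(3)/2
f′(pi/6) = -1/2
f′′(pi/6) = -sqrt(3)/2
f′′′(pi/6) = 1/2
f^(4)(pi/6) = sqrt(3)/2
Dividing each by k! gives the coefficients c_0, ..., c_4.

sqrt(3)*(u - pi/6)^4/48 + (u - pi/6)^3/12 - sqrt(3)*(u - pi/6)^2/4 - (u - pi/6)/2 + sqrt(3)/2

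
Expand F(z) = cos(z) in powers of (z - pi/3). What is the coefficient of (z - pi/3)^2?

-1/4

[(z - pi/3)^0] = 1/2;  [(z - pi/3)^1] = -sqrt(3)/2;  [(z - pi/3)^2] = -1/4.
So c_2 = F′′(pi/3)/2! = -1/4.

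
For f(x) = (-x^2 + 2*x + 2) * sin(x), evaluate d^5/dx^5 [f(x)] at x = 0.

Shift and add copies of the series according to the polynomial's terms.
From the series, [x^5] f = 11/60; multiply by 5! = 120 to get 22.

22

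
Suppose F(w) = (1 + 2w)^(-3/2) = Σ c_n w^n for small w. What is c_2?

15/2

Use the known series and substitute for the argument.
F(0) = 1
F′(0) = -3
F′′(0) = 15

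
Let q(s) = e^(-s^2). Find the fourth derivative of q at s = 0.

12

Compute the successive derivatives at the expansion point and divide by k!.
The coefficient of s^4 in the expansion is 1/2, so q^(4)(0) = 4! * (1/2) = 12.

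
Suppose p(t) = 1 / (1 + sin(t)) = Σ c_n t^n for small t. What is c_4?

Use the geometric series for the reciprocal, then substitute.
So c_4 = p^(4)(0)/4! = 2/3.

2/3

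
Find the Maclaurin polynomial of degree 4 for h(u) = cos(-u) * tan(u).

Expand each factor separately, then convolve coefficients.
h(0) = 0
h′(0) = 1
h′′(0) = 0
h′′′(0) = -1
h^(4)(0) = 0

-u^3/6 + u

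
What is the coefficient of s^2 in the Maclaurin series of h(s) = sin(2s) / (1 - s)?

Expand 1/(denominator) as a geometric series and multiply by the numerator's series.
[s^0] = 0;  [s^1] = 2;  [s^2] = 2.

2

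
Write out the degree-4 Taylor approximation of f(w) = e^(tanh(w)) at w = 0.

Substitute the inner expansion into the outer series and collect powers.
[w^0] = 1;  [w^1] = 1;  [w^2] = 1/2;  [w^3] = -1/6;  [w^4] = -7/24.

-7*w^4/24 - w^3/6 + w^2/2 + w + 1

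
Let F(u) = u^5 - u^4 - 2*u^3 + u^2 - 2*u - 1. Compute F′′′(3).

The coefficient of (u - 3)^3 in the expansion is 76, so F′′′(3) = 3! * (76) = 456.

456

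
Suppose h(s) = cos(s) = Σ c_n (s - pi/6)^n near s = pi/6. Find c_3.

c_3 = h′′′(pi/6)/3! = 1/12.

1/12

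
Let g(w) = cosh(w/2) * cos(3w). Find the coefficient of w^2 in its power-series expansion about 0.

-35/8

Take the Cauchy product of the two expansions.
g(0) = 1
g′(0) = 0
g′′(0) = -35/4
Then c_k = g^(k)(0)/k! gives each Taylor coefficient.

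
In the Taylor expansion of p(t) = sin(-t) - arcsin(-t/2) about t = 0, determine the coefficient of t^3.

Add the two expansions coefficient-wise.
[t^0] = 0;  [t^1] = -1/2;  [t^2] = 0;  [t^3] = 3/16.
So c_3 = p′′′(0)/3! = 3/16.

3/16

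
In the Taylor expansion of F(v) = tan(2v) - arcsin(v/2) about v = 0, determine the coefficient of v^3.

127/48

Combine the two series term by term.
F(0) = 0
F′(0) = 3/2
F′′(0) = 0
F′′′(0) = 127/8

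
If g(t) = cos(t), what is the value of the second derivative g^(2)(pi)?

The coefficient of (t - pi)^2 in the expansion is 1/2, so g′′(pi) = 2! * (1/2) = 1.

1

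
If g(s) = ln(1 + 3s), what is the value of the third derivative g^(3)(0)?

The coefficient of s^3 in the expansion is 9, so g′′′(0) = 3! * (9) = 54.

54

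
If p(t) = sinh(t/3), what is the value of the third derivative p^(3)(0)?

From the series, [t^3] p = 1/162; multiply by 3! = 6 to get 1/27.

1/27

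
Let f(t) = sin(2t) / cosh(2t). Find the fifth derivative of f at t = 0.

Invert the denominator's series and multiply.
From the series, [t^5] f = 48/5; multiply by 5! = 120 to get 1152.

1152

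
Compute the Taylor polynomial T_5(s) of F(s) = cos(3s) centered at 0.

F(0) = 1
F′(0) = 0
F′′(0) = -9
F′′′(0) = 0
F^(4)(0) = 81
F^(5)(0) = 0
The Taylor polynomial is Σ F^(k)(0)/k! · s^k.

27*s^4/8 - 9*s^2/2 + 1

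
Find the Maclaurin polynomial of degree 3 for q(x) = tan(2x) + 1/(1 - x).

11*x^3/3 + x^2 + 3*x + 1

Combine the two series term by term.
q(0) = 1
q′(0) = 3
q′′(0) = 2
q′′′(0) = 22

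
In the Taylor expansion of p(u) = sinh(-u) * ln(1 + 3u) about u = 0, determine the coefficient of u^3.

Multiply the two series term by term and collect like powers.

9/2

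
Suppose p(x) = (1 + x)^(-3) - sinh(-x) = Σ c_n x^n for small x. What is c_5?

Combine the two series term by term.
p(0) = 1
p′(0) = -2
p′′(0) = 12
p′′′(0) = -59
p^(4)(0) = 360
p^(5)(0) = -2519
So c_5 = p^(5)(0)/5! = -2519/120.

-2519/120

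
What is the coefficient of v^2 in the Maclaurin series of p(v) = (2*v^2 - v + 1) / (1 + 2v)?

Distribute the polynomial across the series and collect like powers.
p(0) = 1
p′(0) = -3
p′′(0) = 16
Dividing each by k! gives the coefficients c_0, ..., c_2.

8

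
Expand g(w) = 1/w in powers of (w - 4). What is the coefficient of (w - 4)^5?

-1/4096

Use the known series and substitute for the argument.
g(4) = 1/4
g′(4) = -1/16
g′′(4) = 1/32
g′′′(4) = -3/128
g^(4)(4) = 3/128
g^(5)(4) = -15/512
Dividing each by k! gives the coefficients c_0, ..., c_5.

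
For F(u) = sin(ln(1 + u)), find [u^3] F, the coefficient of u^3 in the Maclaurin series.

1/6

Substitute the inner expansion into the outer series and collect powers.
F(0) = 0
F′(0) = 1
F′′(0) = -1
F′′′(0) = 1
So c_3 = F′′′(0)/3! = 1/6.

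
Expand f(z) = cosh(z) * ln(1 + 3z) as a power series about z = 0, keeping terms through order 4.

-45*z^4/2 + 21*z^3/2 - 9*z^2/2 + 3*z

Take the Cauchy product of the two expansions.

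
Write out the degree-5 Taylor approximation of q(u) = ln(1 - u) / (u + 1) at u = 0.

Expand 1/(denominator) as a geometric series and multiply by the numerator's series.
[u^0] = 0;  [u^1] = -1;  [u^2] = 1/2;  [u^3] = -5/6;  [u^4] = 7/12;  [u^5] = -47/60.

-47*u^5/60 + 7*u^4/12 - 5*u^3/6 + u^2/2 - u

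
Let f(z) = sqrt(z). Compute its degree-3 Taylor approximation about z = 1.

(z - 1)^3/16 - (z - 1)^2/8 + (z - 1)/2 + 1

f(1) = 1
f′(1) = 1/2
f′′(1) = -1/4
f′′′(1) = 3/8
Dividing each by k! gives the coefficients c_0, ..., c_3.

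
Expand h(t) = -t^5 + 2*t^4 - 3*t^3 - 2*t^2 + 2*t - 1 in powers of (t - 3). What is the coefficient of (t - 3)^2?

-191

[(t - 3)^0] = -175;  [(t - 3)^1] = -280;  [(t - 3)^2] = -191.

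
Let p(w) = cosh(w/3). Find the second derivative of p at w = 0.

The coefficient of w^2 in the expansion is 1/18, so p′′(0) = 2! * (1/18) = 1/9.

1/9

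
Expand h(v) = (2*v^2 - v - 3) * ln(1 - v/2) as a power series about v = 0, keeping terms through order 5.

-47*v^5/960 - 31*v^4/192 - 3*v^3/4 + 7*v^2/8 + 3*v/2

Shift and add copies of the series according to the polynomial's terms.
[v^0] = 0;  [v^1] = 3/2;  [v^2] = 7/8;  [v^3] = -3/4;  [v^4] = -31/192;  [v^5] = -47/960.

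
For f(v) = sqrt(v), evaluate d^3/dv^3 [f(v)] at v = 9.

1/648

The coefficient of (v - 9)^3 in the expansion is 1/3888, so f′′′(9) = 3! * (1/3888) = 1/648.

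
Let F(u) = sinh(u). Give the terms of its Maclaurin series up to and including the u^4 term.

u^3/6 + u

Apply the Taylor formula c_k = f^(k)(a)/k!.
[u^0] = 0;  [u^1] = 1;  [u^2] = 0;  [u^3] = 1/6;  [u^4] = 0.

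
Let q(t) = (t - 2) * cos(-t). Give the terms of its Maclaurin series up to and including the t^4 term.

-t^4/12 - t^3/2 + t^2 + t - 2

Distribute the polynomial across the series and collect like powers.
q(0) = -2
q′(0) = 1
q′′(0) = 2
q′′′(0) = -3
q^(4)(0) = -2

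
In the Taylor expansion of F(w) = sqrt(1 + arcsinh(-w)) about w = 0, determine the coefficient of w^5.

Compose series: expand the inner function first, then feed it into the outer expansion.

-43/1280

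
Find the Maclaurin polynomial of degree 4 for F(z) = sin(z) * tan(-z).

Multiply the two series term by term and collect like powers.
F(0) = 0
F′(0) = 0
F′′(0) = -2
F′′′(0) = 0
F^(4)(0) = -4
The Taylor polynomial is Σ F^(k)(0)/k! · z^k.

-z^4/6 - z^2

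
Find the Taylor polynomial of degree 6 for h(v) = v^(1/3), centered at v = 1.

-154*(v - 1)^6/6561 + 22*(v - 1)^5/729 - 10*(v - 1)^4/243 + 5*(v - 1)^3/81 - (v - 1)^2/9 + (v - 1)/3 + 1

h(1) = 1
h′(1) = 1/3
h′′(1) = -2/9
h′′′(1) = 10/27
h^(4)(1) = -80/81
h^(5)(1) = 880/243
h^(6)(1) = -12320/729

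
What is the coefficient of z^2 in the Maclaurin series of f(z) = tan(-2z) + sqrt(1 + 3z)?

-9/8

Combine the two series term by term.
f(0) = 1
f′(0) = -1/2
f′′(0) = -9/4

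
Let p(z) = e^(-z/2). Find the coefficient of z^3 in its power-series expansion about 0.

-1/48

p(0) = 1
p′(0) = -1/2
p′′(0) = 1/4
p′′′(0) = -1/8
Then c_k = p^(k)(0)/k! gives each Taylor coefficient.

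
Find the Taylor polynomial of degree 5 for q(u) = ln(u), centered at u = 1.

(u - 1)^5/5 - (u - 1)^4/4 + (u - 1)^3/3 - (u - 1)^2/2 + (u - 1)

q(1) = 0
q′(1) = 1
q′′(1) = -1
q′′′(1) = 2
q^(4)(1) = -6
q^(5)(1) = 24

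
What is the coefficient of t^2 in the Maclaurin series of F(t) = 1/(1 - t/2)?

1/4

F(0) = 1
F′(0) = 1/2
F′′(0) = 1/2
So c_2 = F′′(0)/2! = 1/4.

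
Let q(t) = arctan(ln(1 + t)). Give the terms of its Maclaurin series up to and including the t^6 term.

-t^6/24 - 11*t^5/60 + t^4/4 - t^2/2 + t

Plug the Maclaurin series of the inner function into that of the outer and collect terms.
q(0) = 0
q′(0) = 1
q′′(0) = -1
q′′′(0) = 0
q^(4)(0) = 6
q^(5)(0) = -22
q^(6)(0) = -30
The Taylor polynomial is Σ q^(k)(0)/k! · t^k.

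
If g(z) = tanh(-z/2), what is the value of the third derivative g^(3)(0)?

From the series, [z^3] g = 1/24; multiply by 3! = 6 to get 1/4.

1/4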